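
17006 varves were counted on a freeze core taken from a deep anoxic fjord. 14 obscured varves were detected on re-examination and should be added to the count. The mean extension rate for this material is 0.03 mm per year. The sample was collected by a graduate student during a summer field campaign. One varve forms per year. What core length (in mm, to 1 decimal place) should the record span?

True varve count = 17006 + 14 = 17020.
Length ≈ 0.03 × 17020 = 510.6 mm.

510.6 mm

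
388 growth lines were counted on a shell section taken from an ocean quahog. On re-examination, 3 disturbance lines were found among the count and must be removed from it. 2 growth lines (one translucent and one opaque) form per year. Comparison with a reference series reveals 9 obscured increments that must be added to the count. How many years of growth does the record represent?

197 years

After corrections the count is 388 − 3 + 9 = 394 growth lines.
394 growth lines at 2 per year is 394 / 2 = 197 years.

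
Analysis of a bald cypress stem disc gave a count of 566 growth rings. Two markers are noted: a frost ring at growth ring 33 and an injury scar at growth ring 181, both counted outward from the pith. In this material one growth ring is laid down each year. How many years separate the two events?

148 yr

Separation: 181 − 33 = 148 growth rings.
One growth ring per year makes the interval 148 years.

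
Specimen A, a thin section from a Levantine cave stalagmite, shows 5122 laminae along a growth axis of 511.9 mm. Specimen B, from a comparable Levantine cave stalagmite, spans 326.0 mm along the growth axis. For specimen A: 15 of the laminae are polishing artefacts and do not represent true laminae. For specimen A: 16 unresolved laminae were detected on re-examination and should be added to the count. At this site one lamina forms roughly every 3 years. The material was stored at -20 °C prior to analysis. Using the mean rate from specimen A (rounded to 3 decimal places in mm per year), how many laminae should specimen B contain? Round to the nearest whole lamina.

3293 laminae

Specimen A: true lamina count = 5122 − 15 + 16 = 5123.
Specimen A: multiplying by 3 years per lamina: 5123 × 3 = 15369 years.
A: 511.9 mm over 15369 years gives 511.9 / 15369 ≈ 0.033 mm per year.
B spans 326.0 / 0.033 = 9878.79 years; at 3 years per lamina that is 9878.79 / 3 ≈ 3293 laminae.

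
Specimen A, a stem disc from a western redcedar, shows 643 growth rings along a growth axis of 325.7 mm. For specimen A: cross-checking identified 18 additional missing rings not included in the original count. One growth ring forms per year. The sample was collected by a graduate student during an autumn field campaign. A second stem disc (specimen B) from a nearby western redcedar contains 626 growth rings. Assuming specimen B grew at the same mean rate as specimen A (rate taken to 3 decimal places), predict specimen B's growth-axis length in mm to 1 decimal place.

Specimen A: after corrections the count is 643 + 18 = 661 growth rings.
A: Extension rate ≈ 325.7 / 661 = 0.493 mm/year.
Length of B = 0.493 × 626 = 308.6 mm.

308.6 mm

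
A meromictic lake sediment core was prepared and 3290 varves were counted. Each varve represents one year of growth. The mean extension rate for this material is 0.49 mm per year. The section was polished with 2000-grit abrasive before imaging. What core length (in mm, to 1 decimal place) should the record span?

The record spans 3290 years at 0.49 mm per year.
Length ≈ 0.49 × 3290 = 1612.1 mm.

1612.1 mm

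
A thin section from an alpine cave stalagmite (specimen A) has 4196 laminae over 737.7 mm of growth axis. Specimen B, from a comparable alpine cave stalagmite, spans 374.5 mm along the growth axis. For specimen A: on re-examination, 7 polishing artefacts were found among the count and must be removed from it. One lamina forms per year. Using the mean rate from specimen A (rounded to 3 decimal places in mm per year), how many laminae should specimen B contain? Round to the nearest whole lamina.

Specimen A: after corrections the count is 4196 − 7 = 4189 laminae.
A: Mean rate = 737.7 mm / 4189 years ≈ 0.176 mm/yr.
Specimen B: 374.5 mm / 0.176 mm per year = 2127.84 years ≈ 2128 laminae.

2128 laminae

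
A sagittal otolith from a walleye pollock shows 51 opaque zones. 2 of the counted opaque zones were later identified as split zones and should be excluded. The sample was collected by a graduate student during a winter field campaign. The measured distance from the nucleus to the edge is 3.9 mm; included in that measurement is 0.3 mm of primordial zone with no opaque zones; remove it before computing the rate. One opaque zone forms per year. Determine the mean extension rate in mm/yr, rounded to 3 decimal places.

Correcting the raw count gives 51 − 2 = 49 true opaque zones.
The growth record spans 3.9 − 0.3 = 3.6 mm.
3.6 mm over 49 years gives 3.6 / 49 ≈ 0.073 mm/yr.

0.073 mm/yr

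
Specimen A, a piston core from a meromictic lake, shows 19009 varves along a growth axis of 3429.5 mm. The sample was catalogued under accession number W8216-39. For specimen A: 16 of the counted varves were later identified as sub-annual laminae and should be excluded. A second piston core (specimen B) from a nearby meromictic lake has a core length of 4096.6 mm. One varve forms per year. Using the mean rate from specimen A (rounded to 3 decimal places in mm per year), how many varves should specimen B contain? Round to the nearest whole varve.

22633 varves

Specimen A: correcting the raw count gives 19009 − 16 = 18993 true varves.
A: 3429.5 mm over 18993 years gives 3429.5 / 18993 ≈ 0.181 mm per year.
B spans 4096.6 / 0.181 = 22633.15 years ≈ 22633 varves.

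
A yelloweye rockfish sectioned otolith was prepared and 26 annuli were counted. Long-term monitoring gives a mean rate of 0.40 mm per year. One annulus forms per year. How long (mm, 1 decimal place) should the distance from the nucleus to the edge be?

26 years of growth are recorded.
26 years at 0.40 mm/year gives 0.40 × 26 = 10.4 mm.

10.4 mm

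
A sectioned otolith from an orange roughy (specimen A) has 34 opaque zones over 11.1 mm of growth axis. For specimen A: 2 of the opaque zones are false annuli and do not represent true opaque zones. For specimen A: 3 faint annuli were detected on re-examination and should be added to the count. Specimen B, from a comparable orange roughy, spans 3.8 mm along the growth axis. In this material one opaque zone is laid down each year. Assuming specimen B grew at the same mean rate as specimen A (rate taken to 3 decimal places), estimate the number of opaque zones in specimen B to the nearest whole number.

12 opaque zones

Specimen A: true opaque zone count = 34 − 2 + 3 = 35.
A: 11.1 mm over 35 years gives 11.1 / 35 ≈ 0.317 mm per year.
Specimen B: 3.8 mm / 0.317 mm per year = 11.99 years ≈ 12 opaque zones.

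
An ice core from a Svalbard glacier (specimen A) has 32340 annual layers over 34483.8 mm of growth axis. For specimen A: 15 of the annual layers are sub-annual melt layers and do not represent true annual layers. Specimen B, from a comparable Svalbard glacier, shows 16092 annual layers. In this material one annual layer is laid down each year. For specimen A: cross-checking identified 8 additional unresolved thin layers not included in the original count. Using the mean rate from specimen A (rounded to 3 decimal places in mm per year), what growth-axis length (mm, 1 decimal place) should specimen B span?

Specimen A: after corrections the count is 32340 − 15 + 8 = 32333 annual layers.
A: 34483.8 mm over 32333 years gives 34483.8 / 32333 ≈ 1.067 mm/year.
For B, 1.067 mm/year × 16092 years = 17170.2 mm.

17170.2 mm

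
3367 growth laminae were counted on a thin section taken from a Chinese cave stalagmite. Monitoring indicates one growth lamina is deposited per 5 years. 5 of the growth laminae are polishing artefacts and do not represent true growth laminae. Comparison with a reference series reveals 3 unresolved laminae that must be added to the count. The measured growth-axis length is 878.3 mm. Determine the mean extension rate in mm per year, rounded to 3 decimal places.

0.052 mm per year

Correcting the raw count gives 3367 − 5 + 3 = 3365 true growth laminae.
3365 growth laminae at 5 years each span 3365 × 5 = 16825 years.
878.3 mm over 16825 years gives 878.3 / 16825 ≈ 0.052 mm per year.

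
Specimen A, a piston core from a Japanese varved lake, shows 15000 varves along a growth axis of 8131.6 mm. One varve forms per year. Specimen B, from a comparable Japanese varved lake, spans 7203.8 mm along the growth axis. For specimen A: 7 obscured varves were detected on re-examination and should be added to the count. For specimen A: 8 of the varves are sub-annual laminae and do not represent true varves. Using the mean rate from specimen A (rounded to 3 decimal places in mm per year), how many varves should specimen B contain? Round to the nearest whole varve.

Specimen A: after corrections the count is 15000 − 8 + 7 = 14999 varves.
A: 8131.6 mm over 14999 years gives 8131.6 / 14999 ≈ 0.542 mm per year.
B spans 7203.8 / 0.542 = 13291.14 years ≈ 13291 varves.

13291 varves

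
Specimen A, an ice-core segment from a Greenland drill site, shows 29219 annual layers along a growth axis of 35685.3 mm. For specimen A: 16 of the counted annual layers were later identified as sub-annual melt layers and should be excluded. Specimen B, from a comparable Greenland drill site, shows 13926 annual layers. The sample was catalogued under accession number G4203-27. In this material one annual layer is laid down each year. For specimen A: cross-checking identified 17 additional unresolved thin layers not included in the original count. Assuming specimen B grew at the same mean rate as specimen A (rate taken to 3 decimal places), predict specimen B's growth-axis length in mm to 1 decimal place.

17003.6 mm

Specimen A: correcting the raw count gives 29219 − 16 + 17 = 29220 true annual layers.
A: Extension rate ≈ 35685.3 / 29220 = 1.221 mm/yr.
Length of B = 1.221 × 13926 = 17003.6 mm.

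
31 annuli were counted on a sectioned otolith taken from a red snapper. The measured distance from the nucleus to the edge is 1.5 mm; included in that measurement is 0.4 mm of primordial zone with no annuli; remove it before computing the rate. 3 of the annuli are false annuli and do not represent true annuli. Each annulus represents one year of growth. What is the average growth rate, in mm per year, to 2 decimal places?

True annulus count = 31 − 3 = 28.
Removing the 0.4 mm offcut leaves 1.5 − 0.4 = 1.1 mm.
1.1 mm over 28 years gives 1.1 / 28 ≈ 0.04 mm per year.

0.04 mm per year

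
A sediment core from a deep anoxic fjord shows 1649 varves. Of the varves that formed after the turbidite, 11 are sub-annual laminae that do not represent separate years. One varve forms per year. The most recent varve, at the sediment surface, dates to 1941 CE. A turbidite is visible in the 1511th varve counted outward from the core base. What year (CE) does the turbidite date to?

1649 − 1511 = 138 varves lie beyond the turbidite toward the sediment surface.
Removing the 11 false varves leaves 138 − 11 = 127 true varves beyond the turbidite.
1941 − 127 = 1814 CE.

1814 CE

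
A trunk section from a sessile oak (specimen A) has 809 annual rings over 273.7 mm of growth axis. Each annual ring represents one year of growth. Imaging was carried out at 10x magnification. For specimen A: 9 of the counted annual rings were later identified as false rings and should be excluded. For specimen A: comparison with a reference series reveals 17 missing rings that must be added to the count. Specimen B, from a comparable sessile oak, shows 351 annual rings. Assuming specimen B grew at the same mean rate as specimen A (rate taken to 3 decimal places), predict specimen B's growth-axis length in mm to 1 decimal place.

117.6 mm

Specimen A: correcting the raw count gives 809 − 9 + 17 = 817 true annual rings.
A: Extension rate ≈ 273.7 / 817 = 0.335 mm/year.
B's length ≈ 0.335 × 351 = 117.6 mm.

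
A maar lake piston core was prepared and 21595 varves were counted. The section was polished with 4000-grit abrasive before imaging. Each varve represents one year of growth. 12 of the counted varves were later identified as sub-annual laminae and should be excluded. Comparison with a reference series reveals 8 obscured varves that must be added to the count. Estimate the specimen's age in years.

21591 years

Correcting the raw count gives 21595 − 12 + 8 = 21591 true varves.
At one varve per year, that is 21591 years.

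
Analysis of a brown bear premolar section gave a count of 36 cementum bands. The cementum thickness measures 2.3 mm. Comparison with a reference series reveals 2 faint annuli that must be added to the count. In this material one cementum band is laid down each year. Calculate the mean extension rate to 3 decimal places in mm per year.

True cementum band count = 36 + 2 = 38.
2.3 mm over 38 years gives 2.3 / 38 ≈ 0.061 mm per year.

0.061 mm per year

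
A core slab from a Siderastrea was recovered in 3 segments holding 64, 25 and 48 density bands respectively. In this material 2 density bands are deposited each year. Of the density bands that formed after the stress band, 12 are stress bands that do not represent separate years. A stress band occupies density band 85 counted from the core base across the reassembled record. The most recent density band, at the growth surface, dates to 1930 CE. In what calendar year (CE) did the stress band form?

Total density bands = 64 + 25 + 48 = 137.
Between density band 85 and the growth surface there are 137 − 85 = 52 density bands.
Removing the 12 false density bands leaves 52 − 12 = 40 true density bands beyond the stress band.
Dividing by 2 density bands per year: 40 / 2 = 20 years.
1930 − 20 = 1910 CE.

1910 CE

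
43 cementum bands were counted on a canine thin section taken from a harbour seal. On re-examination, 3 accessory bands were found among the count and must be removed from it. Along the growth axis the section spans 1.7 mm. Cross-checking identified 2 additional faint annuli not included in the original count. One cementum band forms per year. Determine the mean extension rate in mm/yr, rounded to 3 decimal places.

Adjusted count: 43 − 3 + 2 = 42 cementum bands.
Extension rate ≈ 1.7 / 42 = 0.040 mm/yr.

0.040 mm/yr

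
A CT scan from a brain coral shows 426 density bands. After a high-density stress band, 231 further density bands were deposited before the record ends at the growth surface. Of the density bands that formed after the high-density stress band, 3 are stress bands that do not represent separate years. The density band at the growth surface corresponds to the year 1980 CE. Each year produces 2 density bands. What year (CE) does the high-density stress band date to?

1866 CE

231 density bands post-date the high-density stress band.
Removing the 3 false density bands leaves 231 − 3 = 228 true density bands beyond the high-density stress band.
With 2 density bands per year, 228 / 2 = 114 years.
The density band at the growth surface is 1980 CE, so the high-density stress band dates to 1980 − 114 = 1866 CE.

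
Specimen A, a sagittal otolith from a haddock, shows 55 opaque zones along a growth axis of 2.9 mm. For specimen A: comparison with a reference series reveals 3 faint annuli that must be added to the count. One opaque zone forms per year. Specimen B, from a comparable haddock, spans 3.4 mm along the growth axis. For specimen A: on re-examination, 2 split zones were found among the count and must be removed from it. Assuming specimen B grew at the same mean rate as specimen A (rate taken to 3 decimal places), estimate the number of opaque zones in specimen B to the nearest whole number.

Specimen A: correcting the raw count gives 55 − 2 + 3 = 56 true opaque zones.
A: Mean rate = 2.9 mm / 56 years ≈ 0.052 mm per year.
B spans 3.4 / 0.052 = 65.38 years ≈ 65 opaque zones.

65 opaque zones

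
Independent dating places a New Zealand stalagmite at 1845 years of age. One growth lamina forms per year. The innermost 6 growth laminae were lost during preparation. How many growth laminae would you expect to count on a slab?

1839 growth laminae

Expected growth laminae over 1845 years: 1845.
Subtracting the 6 growth laminae not captured gives 1845 − 6 = 1839 growth laminae in the record.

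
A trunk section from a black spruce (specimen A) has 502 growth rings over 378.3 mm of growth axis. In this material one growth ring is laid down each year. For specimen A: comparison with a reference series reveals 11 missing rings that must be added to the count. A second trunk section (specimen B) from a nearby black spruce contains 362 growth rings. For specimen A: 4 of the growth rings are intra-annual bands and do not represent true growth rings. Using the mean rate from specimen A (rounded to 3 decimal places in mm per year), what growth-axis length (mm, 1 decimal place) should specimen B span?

Specimen A: true growth ring count = 502 − 4 + 11 = 509.
A: Extension rate ≈ 378.3 / 509 = 0.743 mm per year.
Length of B = 0.743 × 362 = 269.0 mm.

269.0 mm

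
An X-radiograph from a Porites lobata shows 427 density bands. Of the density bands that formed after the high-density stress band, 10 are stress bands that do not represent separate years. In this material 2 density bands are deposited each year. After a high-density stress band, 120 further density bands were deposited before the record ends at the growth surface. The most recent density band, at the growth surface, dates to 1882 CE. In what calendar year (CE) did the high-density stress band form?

120 density bands post-date the high-density stress band.
120 − 10 false = 110 true density bands after the high-density stress band.
With 2 density bands per year, 110 / 2 = 55 years.
The density band at the growth surface is 1882 CE, so the high-density stress band dates to 1882 − 55 = 1827 CE.

1827 CE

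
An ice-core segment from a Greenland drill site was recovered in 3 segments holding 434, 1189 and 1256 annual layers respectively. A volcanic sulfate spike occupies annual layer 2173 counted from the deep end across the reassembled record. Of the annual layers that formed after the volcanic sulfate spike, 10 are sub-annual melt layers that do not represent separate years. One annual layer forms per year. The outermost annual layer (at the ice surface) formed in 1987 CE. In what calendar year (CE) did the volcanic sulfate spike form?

Total annual layers = 434 + 1189 + 1256 = 2879.
2879 − 2173 = 706 annual layers lie beyond the volcanic sulfate spike toward the ice surface.
706 − 10 false = 696 true annual layers after the volcanic sulfate spike.
The annual layer at the ice surface is 1987 CE, so the volcanic sulfate spike dates to 1987 − 696 = 1291 CE.

1291 CE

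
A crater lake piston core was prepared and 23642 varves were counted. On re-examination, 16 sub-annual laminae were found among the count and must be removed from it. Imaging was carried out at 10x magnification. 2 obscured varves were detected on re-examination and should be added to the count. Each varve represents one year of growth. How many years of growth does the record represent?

23628 years

Correcting the raw count gives 23642 − 16 + 2 = 23628 true varves.
One varve per year makes the duration 23628 years.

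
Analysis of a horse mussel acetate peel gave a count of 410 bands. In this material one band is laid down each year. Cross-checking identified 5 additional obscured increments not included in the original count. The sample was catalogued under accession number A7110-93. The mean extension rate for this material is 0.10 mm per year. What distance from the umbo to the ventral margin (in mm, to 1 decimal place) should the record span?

Adjusted count: 410 + 5 = 415 bands.
Length ≈ 0.10 × 415 = 41.5 mm.

41.5 mm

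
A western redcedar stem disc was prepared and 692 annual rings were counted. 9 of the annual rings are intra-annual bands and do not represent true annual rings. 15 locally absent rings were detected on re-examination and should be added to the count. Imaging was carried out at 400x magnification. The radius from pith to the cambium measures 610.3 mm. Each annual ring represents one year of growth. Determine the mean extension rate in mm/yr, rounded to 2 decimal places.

0.87 mm/yr

After corrections the count is 692 − 9 + 15 = 698 annual rings.
Mean rate = 610.3 mm / 698 years ≈ 0.87 mm/yr.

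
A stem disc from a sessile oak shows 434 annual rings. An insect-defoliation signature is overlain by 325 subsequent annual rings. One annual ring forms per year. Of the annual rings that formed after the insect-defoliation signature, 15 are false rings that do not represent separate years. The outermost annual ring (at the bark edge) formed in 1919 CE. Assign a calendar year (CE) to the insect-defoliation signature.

1609 CE

There are 325 annual rings younger than the insect-defoliation signature.
325 − 15 false = 310 true annual rings after the insect-defoliation signature.
1919 − 310 = 1609 CE.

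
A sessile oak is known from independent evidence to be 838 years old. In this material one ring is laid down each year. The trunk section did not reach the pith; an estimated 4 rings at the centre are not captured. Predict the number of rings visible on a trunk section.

At one ring per year, 838 years correspond to 838 rings.
Subtracting the 4 rings not captured gives 838 − 4 = 834 rings in the record.

834 rings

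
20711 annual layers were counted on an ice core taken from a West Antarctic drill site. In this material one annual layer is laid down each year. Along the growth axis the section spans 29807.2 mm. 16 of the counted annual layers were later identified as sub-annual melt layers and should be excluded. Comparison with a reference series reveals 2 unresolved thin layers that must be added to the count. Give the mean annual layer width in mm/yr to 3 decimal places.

1.440 mm/yr

Correcting the raw count gives 20711 − 16 + 2 = 20697 true annual layers.
29807.2 mm over 20697 years gives 29807.2 / 20697 ≈ 1.440 mm/yr.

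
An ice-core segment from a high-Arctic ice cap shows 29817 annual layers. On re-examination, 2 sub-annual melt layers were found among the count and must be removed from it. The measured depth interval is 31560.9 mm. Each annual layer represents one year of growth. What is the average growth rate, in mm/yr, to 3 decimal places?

1.059 mm/yr

Adjusted count: 29817 − 2 = 29815 annual layers.
Extension rate ≈ 31560.9 / 29815 = 1.059 mm/yr.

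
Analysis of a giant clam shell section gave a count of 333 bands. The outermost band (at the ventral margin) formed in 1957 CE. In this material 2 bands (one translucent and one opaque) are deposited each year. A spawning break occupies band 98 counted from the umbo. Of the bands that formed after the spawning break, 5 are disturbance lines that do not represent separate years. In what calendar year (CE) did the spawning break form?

1842 CE

The spawning break sits at band 98 from the umbo, so 333 − 98 = 235 bands formed after it.
235 − 5 false = 230 true bands after the spawning break.
With 2 bands per year, 230 / 2 = 115 years.
1957 − 115 = 1842 CE.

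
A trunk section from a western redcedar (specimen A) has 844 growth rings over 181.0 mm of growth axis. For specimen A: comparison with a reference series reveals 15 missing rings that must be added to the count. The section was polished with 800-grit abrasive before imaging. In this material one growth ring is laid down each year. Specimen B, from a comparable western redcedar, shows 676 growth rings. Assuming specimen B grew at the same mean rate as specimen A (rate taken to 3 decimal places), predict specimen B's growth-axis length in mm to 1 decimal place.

Specimen A: correcting the raw count gives 844 + 15 = 859 true growth rings.
A: Extension rate ≈ 181.0 / 859 = 0.211 mm/year.
For B, 0.211 mm/year × 676 years = 142.6 mm.

142.6 mm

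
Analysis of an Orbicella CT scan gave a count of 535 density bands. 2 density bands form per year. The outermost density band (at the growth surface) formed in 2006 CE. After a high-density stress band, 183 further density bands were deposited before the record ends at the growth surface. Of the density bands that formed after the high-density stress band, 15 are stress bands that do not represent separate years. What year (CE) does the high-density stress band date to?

1922 CE

183 density bands post-date the high-density stress band.
Excluding 15 false density bands: 183 − 15 = 168.
168 density bands at 2 per year is 168 / 2 = 84 years.
The density band at the growth surface is 2006 CE, so the high-density stress band dates to 2006 − 84 = 1922 CE.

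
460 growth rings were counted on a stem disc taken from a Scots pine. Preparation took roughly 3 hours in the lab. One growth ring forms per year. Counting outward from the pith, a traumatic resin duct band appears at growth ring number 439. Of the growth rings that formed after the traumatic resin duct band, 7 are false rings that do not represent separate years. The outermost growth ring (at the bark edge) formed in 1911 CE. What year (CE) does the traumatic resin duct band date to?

Between growth ring 439 and the bark edge there are 460 − 439 = 21 growth rings.
Excluding 7 false growth rings: 21 − 7 = 14.
1911 − 14 = 1897 CE.

1897 CE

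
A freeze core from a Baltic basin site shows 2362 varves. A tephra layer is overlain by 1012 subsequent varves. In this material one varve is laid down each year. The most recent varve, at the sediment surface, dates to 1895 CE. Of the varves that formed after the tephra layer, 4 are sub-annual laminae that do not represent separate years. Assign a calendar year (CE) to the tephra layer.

887 CE

1012 varves post-date the tephra layer.
Excluding 4 false varves: 1012 − 4 = 1008.
1895 − 1008 = 887 CE.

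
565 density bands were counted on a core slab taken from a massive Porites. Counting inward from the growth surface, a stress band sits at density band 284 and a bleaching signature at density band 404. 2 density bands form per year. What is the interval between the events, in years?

60 years

Separation: 404 − 284 = 120 density bands.
With 2 density bands per year, 120 / 2 = 60 years.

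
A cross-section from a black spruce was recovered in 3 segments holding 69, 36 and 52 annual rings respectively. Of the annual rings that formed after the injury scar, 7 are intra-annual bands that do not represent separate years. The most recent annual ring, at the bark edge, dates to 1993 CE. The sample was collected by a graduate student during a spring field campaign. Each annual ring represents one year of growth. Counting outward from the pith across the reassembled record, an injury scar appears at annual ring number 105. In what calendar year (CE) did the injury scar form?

1948 CE

Total annual rings = 69 + 36 + 52 = 157.
Between annual ring 105 and the bark edge there are 157 − 105 = 52 annual rings.
Removing the 7 false annual rings leaves 52 − 7 = 45 true annual rings beyond the injury scar.
1993 − 45 = 1948 CE.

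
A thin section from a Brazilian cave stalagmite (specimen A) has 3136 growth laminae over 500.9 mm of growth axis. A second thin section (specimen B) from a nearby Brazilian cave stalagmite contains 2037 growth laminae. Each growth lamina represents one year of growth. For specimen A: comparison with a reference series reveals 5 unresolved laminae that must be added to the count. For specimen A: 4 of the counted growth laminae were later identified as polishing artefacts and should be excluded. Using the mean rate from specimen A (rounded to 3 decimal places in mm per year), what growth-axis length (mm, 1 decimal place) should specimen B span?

Specimen A: true growth lamina count = 3136 − 4 + 5 = 3137.
A: 500.9 mm over 3137 years gives 500.9 / 3137 ≈ 0.160 mm/yr.
Length of B = 0.160 × 2037 = 325.9 mm.

325.9 mm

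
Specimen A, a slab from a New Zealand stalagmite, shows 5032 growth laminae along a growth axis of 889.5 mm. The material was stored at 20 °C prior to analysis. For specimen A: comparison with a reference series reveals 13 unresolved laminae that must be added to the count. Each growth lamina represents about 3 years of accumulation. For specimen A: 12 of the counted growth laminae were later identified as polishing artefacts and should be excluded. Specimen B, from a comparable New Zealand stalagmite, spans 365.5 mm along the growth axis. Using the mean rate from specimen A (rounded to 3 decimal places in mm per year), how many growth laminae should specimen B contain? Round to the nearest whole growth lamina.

Specimen A: after corrections the count is 5032 − 12 + 13 = 5033 growth laminae.
Specimen A: 5033 growth laminae at 3 years each span 5033 × 3 = 15099 years.
A: 889.5 mm over 15099 years gives 889.5 / 15099 ≈ 0.059 mm/year.
Specimen B: 365.5 mm / 0.059 mm per year = 6194.92 years; at 3 years per growth lamina that is 6194.92 / 3 ≈ 2065 growth laminae.

2065 growth laminae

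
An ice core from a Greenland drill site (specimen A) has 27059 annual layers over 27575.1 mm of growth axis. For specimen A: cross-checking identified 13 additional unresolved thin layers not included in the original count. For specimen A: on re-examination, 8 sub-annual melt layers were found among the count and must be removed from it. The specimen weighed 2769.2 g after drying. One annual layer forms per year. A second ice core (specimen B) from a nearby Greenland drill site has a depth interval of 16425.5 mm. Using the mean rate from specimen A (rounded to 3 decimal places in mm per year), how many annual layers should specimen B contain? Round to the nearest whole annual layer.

Specimen A: correcting the raw count gives 27059 − 8 + 13 = 27064 true annual layers.
A: Extension rate ≈ 27575.1 / 27064 = 1.019 mm/year.
B spans 16425.5 / 1.019 = 16119.23 years ≈ 16119 annual layers.

16119 annual layers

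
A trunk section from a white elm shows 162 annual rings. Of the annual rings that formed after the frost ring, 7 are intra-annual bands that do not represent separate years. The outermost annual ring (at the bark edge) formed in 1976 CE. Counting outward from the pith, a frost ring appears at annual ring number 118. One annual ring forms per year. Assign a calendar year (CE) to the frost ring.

The frost ring sits at annual ring 118 from the pith, so 162 − 118 = 44 annual rings formed after it.
Excluding 7 false annual rings: 44 − 7 = 37.
Counting back 37 years from 1976 CE places the frost ring in 1976 − 37 = 1939 CE.

1939 CE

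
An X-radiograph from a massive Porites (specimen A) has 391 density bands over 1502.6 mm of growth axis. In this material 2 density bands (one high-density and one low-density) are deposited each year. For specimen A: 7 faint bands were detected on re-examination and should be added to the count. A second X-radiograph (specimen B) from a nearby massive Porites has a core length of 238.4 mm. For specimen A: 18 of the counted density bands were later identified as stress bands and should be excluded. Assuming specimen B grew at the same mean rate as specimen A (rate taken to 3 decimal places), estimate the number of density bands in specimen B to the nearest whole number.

60 density bands

Specimen A: true density band count = 391 − 18 + 7 = 380.
Specimen A: dividing by 2 density bands per year: 380 / 2 = 190 years.
A: Mean rate = 1502.6 mm / 190 years ≈ 7.908 mm/year.
Specimen B: 238.4 mm / 7.908 mm per year = 30.15 years; at 2 density bands per year that is 30.15 × 2 ≈ 60 density bands.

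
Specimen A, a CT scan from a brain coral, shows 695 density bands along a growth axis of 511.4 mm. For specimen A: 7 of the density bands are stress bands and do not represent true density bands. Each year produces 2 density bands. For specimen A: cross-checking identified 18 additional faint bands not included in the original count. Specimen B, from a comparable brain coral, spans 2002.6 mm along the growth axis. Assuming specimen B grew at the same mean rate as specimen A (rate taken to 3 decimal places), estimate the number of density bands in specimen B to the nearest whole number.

Specimen A: after corrections the count is 695 − 7 + 18 = 706 density bands.
Specimen A: dividing by 2 density bands per year: 706 / 2 = 353 years.
A: 511.4 mm over 353 years gives 511.4 / 353 ≈ 1.449 mm/year.
B spans 2002.6 / 1.449 = 1382.06 years; at 2 density bands per year that is 1382.06 × 2 ≈ 2764 density bands.

2764 density bands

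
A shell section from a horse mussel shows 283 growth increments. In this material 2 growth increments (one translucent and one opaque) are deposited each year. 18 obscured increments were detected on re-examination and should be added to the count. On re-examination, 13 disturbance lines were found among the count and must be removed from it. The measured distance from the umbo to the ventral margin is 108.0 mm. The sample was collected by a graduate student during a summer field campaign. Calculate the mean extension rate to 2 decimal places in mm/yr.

Adjusted count: 283 − 13 + 18 = 288 growth increments.
Dividing by 2 growth increments per year: 288 / 2 = 144 years.
Mean rate = 108.0 mm / 144 years ≈ 0.75 mm/yr.

0.75 mm/yr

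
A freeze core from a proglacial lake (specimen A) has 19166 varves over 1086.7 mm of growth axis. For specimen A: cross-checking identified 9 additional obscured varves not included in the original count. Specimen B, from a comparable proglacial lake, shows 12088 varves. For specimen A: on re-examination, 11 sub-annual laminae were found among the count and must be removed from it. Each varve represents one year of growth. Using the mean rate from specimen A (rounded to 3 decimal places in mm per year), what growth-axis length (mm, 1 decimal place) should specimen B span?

689.0 mm

Specimen A: adjusted count: 19166 − 11 + 9 = 19164 varves.
A: 1086.7 mm over 19164 years gives 1086.7 / 19164 ≈ 0.057 mm/yr.
B's length ≈ 0.057 × 12088 = 689.0 mm.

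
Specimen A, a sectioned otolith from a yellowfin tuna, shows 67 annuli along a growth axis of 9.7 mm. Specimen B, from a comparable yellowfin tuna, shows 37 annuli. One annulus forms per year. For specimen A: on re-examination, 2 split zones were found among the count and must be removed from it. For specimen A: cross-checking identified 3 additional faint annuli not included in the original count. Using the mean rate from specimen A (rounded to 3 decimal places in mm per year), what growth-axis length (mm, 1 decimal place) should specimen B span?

5.3 mm

Specimen A: correcting the raw count gives 67 − 2 + 3 = 68 true annuli.
A: Mean rate = 9.7 mm / 68 years ≈ 0.143 mm/yr.
B's length ≈ 0.143 × 37 = 5.3 mm.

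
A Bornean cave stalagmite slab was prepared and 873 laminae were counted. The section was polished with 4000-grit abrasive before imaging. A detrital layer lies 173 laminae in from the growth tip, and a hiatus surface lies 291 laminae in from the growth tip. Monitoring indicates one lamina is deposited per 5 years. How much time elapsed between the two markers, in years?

590 years

291 − 173 = 118 laminae lie between the two events.
118 laminae at 5 years each span 118 × 5 = 590 years.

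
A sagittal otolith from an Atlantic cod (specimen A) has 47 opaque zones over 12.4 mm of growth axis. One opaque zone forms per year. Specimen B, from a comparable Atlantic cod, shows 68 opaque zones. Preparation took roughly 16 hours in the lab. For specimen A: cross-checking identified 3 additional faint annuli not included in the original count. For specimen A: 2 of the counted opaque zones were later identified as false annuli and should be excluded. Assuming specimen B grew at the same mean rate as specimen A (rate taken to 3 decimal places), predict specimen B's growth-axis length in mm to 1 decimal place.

17.5 mm

Specimen A: true opaque zone count = 47 − 2 + 3 = 48.
A: 12.4 mm over 48 years gives 12.4 / 48 ≈ 0.258 mm/year.
For B, 0.258 mm/year × 68 years = 17.5 mm.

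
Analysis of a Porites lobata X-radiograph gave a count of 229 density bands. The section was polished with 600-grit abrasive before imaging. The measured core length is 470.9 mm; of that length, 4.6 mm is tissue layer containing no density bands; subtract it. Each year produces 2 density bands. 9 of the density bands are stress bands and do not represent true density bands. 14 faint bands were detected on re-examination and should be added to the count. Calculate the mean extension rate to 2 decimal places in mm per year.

After corrections the count is 229 − 9 + 14 = 234 density bands.
Dividing by 2 density bands per year: 234 / 2 = 117 years.
Removing the 4.6 mm offcut leaves 470.9 − 4.6 = 466.3 mm.
Mean rate = 466.3 mm / 117 years ≈ 3.99 mm per year.

3.99 mm per year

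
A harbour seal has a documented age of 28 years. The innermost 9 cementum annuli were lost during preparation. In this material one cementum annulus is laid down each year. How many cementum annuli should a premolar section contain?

19 cementum annuli

At one cementum annulus per year, 28 years correspond to 28 cementum annuli.
Subtracting the 9 cementum annuli not captured gives 28 − 9 = 19 cementum annuli in the record.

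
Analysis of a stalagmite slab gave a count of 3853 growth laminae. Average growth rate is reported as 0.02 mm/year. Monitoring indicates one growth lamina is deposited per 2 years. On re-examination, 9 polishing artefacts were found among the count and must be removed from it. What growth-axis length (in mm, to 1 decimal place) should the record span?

153.8 mm

True growth lamina count = 3853 − 9 = 3844.
At 2 years per growth lamina, 3844 × 2 = 7688 years.
Predicted length = 0.02 mm/year × 7688 years = 153.8 mm.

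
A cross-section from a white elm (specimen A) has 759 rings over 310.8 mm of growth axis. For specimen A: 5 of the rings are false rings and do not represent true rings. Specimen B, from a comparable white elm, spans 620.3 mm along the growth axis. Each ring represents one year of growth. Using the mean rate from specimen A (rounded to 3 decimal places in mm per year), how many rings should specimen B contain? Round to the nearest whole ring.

Specimen A: adjusted count: 759 − 5 = 754 rings.
A: Mean rate = 310.8 mm / 754 years ≈ 0.412 mm/yr.
For B, 620.3 / 0.412 = 1505.58 years ≈ 1506 rings.

1506 rings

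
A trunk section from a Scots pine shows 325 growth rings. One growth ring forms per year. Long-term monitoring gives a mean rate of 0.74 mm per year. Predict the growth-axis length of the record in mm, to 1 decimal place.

325 years of growth are recorded.
Length ≈ 0.74 × 325 = 240.5 mm.

240.5 mm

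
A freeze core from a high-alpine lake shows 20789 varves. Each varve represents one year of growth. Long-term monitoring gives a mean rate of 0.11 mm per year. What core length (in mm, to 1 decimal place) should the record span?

The record spans 20789 years at 0.11 mm per year.
20789 years at 0.11 mm/year gives 0.11 × 20789 = 2286.8 mm.

2286.8 mm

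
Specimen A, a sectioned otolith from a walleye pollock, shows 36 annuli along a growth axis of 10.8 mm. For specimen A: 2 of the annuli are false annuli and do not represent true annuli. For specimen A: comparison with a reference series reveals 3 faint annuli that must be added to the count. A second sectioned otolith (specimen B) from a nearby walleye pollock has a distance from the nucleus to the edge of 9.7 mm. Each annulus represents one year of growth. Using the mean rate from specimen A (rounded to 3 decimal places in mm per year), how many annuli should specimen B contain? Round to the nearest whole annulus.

Specimen A: correcting the raw count gives 36 − 2 + 3 = 37 true annuli.
A: 10.8 mm over 37 years gives 10.8 / 37 ≈ 0.292 mm/year.
B spans 9.7 / 0.292 = 33.22 years ≈ 33 annuli.

33 annuli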